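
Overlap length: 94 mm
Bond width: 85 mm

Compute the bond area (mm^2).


Bond area = 94 * 85 = 7990 mm^2

7990


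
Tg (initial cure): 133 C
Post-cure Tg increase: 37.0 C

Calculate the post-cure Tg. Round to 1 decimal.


Post-cure Tg = 133 + 37.0 = 170.0 C

170.0


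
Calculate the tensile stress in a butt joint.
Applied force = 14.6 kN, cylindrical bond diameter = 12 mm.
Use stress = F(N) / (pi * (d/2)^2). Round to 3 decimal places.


A = pi * 6.0^2 = 113.0973 mm^2
sigma = 14600.0 / 113.0973 = 129.092 MPa

129.092


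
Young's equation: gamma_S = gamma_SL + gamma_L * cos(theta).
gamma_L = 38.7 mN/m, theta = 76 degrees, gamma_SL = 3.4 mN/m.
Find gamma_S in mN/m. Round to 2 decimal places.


cos(76 deg) = 0.241922
gamma_S = 3.4 + 38.7 * 0.241922
= 12.76 mN/m

12.76


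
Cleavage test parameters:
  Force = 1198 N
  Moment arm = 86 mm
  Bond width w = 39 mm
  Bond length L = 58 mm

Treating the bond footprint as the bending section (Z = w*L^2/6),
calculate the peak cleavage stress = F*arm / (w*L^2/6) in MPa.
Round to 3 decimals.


M = 1198 * 86 = 103028 N*mm
Z = 39 * 58^2 / 6 = 131196 / 6 mm^3
sigma = M / Z = 6 * 103028 / 131196 = 618168 / 131196
= 4.712 MPa

4.712


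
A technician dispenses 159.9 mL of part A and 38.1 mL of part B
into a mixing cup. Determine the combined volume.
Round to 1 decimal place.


Combined volume = 159.9 + 38.1
= 198.0 mL

198.0


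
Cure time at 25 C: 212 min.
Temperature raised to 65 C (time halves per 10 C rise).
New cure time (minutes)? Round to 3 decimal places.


Acceleration factor = 2^(40/10) = 16.0000
New time = 212 / 16.0000 = 13.250 min

13.250


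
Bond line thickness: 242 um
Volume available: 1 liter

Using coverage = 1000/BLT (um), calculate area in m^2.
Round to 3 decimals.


1 L = 1e6 mm^3, thickness = 242 um = 0.242 mm
Area = 1e6 / 0.242 mm^2 = (1e6 / 0.242) / 1e6 m^2 = 1000 / 242 m^2
= 4.132 m^2

4.132


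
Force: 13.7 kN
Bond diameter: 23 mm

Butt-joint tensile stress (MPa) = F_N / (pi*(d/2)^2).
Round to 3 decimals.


F_N = 13.7 * 1000 = 13700.0 N
A = pi*(11.5)^2 = 415.4756 mm^2
stress = 13700.0 / 415.4756 = 32.974 MPa

32.974


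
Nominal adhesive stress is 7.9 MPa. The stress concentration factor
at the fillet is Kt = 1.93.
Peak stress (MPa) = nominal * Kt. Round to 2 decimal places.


Peak = 7.9 * 1.93 = 15.25 MPa

15.25


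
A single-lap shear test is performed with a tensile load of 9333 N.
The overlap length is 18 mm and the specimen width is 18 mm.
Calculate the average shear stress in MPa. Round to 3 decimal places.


Shear stress = F / (overlap * width)
= 9333 / (18 * 18)
= 9333 / 324
= 28.806 MPa

28.806


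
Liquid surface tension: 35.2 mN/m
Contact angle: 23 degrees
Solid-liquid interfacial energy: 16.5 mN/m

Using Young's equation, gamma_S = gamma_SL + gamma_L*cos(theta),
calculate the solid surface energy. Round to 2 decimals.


gamma_S = 16.5 + 35.2 * cos(23)
= 48.90 mN/m

48.90


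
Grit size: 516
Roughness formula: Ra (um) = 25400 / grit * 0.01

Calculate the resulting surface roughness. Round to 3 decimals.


Ra = 25400 / 516 * 0.01
= 0.492 um

0.492


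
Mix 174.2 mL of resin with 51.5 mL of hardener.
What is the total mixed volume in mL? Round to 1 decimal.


Total = 174.2 + 51.5 = 225.7 mL

225.7


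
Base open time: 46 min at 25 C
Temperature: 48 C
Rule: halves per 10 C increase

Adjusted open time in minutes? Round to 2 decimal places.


Acceleration = 2^((48-25)/10) = 4.9246
Open time = 46 / 4.9246 = 9.34 min

9.34


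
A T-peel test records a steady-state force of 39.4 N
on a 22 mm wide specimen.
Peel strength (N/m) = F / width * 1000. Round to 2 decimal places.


Peel strength = 39.4 / 22 * 1000
= 1790.91 N/m

1790.91


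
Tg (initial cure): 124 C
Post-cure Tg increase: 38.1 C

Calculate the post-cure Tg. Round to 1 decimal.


Post-cure Tg = 124 + 38.1 = 162.1 C

162.1


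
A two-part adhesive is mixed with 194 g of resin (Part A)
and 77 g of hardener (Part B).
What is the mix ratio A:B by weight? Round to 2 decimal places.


Mix ratio = mass_A / mass_B
= 194 / 77
= 2.52

2.52


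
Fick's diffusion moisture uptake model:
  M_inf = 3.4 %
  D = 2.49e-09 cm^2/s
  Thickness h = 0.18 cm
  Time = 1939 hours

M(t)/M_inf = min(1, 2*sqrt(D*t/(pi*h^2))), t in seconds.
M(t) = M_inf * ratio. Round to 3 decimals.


t_sec = 1939 * 3600 = 6980400
ratio = 2*sqrt(2.49e-09*6980400/(pi*0.18^2))
= min(1, 0.826461)
= 0.826461
M(t) = 3.4 * 0.826461 = 2.810 %

2.810


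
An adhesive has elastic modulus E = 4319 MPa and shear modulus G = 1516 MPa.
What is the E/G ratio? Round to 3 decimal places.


E/G = 4319 / 1516 = 2.849

2.849


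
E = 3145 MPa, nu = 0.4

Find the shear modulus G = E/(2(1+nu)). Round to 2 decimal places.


G = 3145 / (2 * 1.40)
= 1123.21 MPa

1123.21


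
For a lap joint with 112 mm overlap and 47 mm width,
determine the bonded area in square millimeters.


Area = 112 * 47 = 5264 mm^2

5264


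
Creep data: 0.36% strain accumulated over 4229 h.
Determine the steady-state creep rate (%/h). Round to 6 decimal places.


Rate = 0.36 / 4229 = 0.000085 %/h

0.000085


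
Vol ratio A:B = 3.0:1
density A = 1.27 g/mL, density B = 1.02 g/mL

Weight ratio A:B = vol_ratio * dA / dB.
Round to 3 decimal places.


Weight ratio = 3.0 * 1.27 / 1.02
= 3.735

3.735


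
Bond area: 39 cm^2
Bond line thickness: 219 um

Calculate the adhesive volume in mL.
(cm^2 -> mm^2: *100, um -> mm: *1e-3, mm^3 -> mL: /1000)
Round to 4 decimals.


V = 39*100 * 219*1e-3 / 1000
= 0.8541 mL

0.8541


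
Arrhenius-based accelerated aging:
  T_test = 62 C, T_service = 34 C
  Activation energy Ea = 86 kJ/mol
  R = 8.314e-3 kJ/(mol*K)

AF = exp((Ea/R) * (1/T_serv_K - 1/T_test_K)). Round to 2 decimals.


T_test_K = 335.15, T_serv_K = 307.15
AF = exp((86/8.314e-3) * (1/307.15 - 1/335.15))
= 16.67

16.67


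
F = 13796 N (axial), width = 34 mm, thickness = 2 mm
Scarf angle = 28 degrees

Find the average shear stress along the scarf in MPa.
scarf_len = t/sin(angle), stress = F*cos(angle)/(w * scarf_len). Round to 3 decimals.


scarf_len = 2/sin(28 deg) = 4.2601
cos(28 deg) = 0.882948
stress = 13796*0.882948/(34*4.2601) = 84.099 MPa

84.099


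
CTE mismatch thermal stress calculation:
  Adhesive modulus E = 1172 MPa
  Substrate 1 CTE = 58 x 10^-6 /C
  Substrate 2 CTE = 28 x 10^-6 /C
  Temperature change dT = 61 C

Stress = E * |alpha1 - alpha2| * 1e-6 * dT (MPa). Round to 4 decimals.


delta_alpha = |58 - 28| = 30 x 10^-6/C
Stress = 1172 * 30e-6 * 61
= 2.1448 MPa

2.1448


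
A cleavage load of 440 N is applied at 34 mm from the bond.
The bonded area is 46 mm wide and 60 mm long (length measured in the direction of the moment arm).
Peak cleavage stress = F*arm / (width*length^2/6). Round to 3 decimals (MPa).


Moment = 440 * 34 = 14960 N*mm
Section modulus = 46 * 3600 / 6 = 165600 / 6 mm^3
Stress = 14960 / (165600 / 6) = 89760 / 165600
= 0.542 MPa

0.542


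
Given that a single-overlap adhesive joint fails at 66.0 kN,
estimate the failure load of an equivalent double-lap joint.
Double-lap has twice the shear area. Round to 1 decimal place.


Double-lap factor = 2
Expected load = 66.0 * 2 = 132.0 kN

132.0


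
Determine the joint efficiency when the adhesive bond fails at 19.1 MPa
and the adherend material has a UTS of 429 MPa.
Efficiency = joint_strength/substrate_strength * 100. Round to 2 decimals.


Joint efficiency = 19.1 / 429 * 100
= 4.45%

4.45


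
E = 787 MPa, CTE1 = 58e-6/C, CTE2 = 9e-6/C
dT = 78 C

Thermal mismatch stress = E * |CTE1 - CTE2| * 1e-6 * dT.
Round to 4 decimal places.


= 787 * 49e-6 * 78
= 3.0079 MPa

3.0079


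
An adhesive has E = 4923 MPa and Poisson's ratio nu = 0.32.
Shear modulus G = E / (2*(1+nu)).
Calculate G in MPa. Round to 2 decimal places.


G = 4923 / (2*(1+0.32))
= 4923 / 2.64
= 1864.77 MPa

1864.77


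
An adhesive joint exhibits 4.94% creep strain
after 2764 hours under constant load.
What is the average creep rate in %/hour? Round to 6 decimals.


Creep rate = strain / time
= 4.94 / 2764
= 0.001787 %/h

0.001787


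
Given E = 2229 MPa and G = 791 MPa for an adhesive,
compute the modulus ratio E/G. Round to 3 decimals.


E/G ratio = 2229 / 791 = 2.818

2.818


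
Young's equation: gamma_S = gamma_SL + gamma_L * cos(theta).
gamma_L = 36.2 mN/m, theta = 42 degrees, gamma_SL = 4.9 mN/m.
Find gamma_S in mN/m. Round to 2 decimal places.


cos(42 deg) = 0.743145
gamma_S = 4.9 + 36.2 * 0.743145
= 31.80 mN/m

31.80


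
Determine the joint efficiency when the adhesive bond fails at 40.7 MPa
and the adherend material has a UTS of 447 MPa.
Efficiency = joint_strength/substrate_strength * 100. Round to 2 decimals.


Joint efficiency = 40.7 / 447 * 100
= 9.11%

9.11


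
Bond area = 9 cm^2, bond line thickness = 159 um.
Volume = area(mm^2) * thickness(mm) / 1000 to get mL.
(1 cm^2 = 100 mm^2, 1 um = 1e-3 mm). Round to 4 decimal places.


area_mm2 = 9 * 100 = 900
blt_mm = 159 * 1e-3 = 0.159
vol_mm3 = 900 * 0.159 = 143.1
vol_mL = 143.1 / 1000 = 0.1431 mL

0.1431


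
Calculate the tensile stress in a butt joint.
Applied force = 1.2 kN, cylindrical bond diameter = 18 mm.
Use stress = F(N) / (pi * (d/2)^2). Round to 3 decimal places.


A = pi * 9.0^2 = 254.4690 mm^2
sigma = 1200.0 / 254.4690 = 4.716 MPa

4.716


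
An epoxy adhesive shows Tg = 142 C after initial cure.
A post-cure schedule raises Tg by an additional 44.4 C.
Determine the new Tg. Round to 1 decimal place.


New Tg = 142 + 44.4
= 186.4 C

186.4


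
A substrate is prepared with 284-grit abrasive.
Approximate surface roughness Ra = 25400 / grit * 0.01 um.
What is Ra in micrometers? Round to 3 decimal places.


Ra = 25400 / 284 * 0.01 = 0.894 um

0.894


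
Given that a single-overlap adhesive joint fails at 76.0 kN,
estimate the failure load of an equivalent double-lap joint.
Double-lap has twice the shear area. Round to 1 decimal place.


Double-lap factor = 2
Expected load = 76.0 * 2 = 152.0 kN

152.0


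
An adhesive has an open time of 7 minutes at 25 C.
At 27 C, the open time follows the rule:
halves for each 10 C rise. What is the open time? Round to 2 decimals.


Factor = 2^((27-25)/10) = 1.1487
Open time = 7 / 1.1487 = 6.09 min

6.09


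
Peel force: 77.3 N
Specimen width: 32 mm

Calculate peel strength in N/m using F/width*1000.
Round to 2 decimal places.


Peel strength = 77.3 / 32 * 1000 = 2415.63 N/m

2415.63


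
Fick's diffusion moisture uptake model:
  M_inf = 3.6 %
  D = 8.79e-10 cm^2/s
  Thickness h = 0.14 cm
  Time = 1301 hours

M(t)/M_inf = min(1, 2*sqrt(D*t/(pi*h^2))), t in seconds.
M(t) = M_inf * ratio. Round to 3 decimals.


t_sec = 1301 * 3600 = 4683600
ratio = 2*sqrt(8.79e-10*4683600/(pi*0.14^2))
= min(1, 0.517144)
= 0.517144
M(t) = 3.6 * 0.517144 = 1.862 %

1.862


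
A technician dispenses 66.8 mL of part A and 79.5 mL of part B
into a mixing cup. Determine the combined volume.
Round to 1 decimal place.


Combined volume = 66.8 + 79.5
= 146.3 mL

146.3


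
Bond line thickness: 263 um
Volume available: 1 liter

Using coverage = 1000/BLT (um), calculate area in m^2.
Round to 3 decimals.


1 L = 1e6 mm^3, thickness = 263 um = 0.263 mm
Area = 1e6 / 0.263 mm^2 = (1e6 / 0.263) / 1e6 m^2 = 1000 / 263 m^2
= 3.802 m^2

3.802


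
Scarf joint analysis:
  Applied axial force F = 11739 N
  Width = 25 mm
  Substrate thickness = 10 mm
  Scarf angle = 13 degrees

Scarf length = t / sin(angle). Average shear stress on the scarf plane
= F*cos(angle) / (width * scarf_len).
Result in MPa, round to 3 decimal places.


Scarf length = 10 / sin(13 deg) = 44.4541 mm
cos(13 deg) = 0.974370
Shear = 11739 * 0.974370 / (25 * 44.4541)
= 10.292 MPa

10.292


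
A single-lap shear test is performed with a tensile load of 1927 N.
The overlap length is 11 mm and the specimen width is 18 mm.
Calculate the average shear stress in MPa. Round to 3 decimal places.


Shear stress = F / (overlap * width)
= 1927 / (11 * 18)
= 1927 / 198
= 9.732 MPa

9.732


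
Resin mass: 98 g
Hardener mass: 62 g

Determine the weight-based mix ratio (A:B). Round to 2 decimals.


Ratio = 98 / 62 = 1.58

1.58


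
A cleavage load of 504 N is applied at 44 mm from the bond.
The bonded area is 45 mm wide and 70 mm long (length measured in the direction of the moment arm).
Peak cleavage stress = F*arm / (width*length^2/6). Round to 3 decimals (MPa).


Moment = 504 * 44 = 22176 N*mm
Section modulus = 45 * 4900 / 6 = 220500 / 6 mm^3
Stress = 22176 / (220500 / 6) = 133056 / 220500
= 0.603 MPa

0.603


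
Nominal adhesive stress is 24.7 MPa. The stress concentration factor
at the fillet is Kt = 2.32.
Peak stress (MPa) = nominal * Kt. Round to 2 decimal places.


Peak = 24.7 * 2.32 = 57.30 MPa

57.30


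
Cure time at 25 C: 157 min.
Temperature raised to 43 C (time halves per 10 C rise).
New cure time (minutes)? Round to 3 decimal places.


Acceleration factor = 2^(18/10) = 3.4822
New time = 157 / 3.4822 = 45.086 min

45.086


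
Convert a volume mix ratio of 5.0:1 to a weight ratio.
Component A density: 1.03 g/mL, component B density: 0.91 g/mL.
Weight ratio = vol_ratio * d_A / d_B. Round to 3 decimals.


= 5.0 * 1.03 / 0.91 = 5.659

5.659


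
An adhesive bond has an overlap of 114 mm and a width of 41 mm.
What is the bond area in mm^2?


Bond area = overlap * width
= 114 * 41
= 4674 mm^2

4674


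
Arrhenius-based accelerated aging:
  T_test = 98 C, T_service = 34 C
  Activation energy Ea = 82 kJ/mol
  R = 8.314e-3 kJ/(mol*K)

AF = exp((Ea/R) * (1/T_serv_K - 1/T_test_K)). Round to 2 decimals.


T_test_K = 371.15, T_serv_K = 307.15
AF = exp((82/8.314e-3) * (1/307.15 - 1/371.15))
= 253.95

253.95


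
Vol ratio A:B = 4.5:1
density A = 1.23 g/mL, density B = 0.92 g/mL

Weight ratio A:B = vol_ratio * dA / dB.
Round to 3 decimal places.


Weight ratio = 4.5 * 1.23 / 0.92
= 6.016

6.016


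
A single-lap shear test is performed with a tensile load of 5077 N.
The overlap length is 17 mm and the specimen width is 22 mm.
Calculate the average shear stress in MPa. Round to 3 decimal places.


Shear stress = F / (overlap * width)
= 5077 / (17 * 22)
= 5077 / 374
= 13.575 MPa

13.575


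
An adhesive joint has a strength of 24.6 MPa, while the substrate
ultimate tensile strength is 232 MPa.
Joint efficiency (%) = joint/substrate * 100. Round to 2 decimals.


Efficiency = 24.6 / 232 * 100
= 10.60%

10.60


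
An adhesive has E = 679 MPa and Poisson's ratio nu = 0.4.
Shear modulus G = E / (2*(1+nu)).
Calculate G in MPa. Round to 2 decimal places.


G = 679 / (2*(1+0.4))
= 679 / 2.80
= 242.50 MPa

242.50


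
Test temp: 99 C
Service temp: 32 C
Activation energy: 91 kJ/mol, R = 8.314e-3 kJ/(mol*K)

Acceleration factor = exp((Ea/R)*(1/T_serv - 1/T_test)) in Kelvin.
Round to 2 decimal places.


AF = exp((91/0.008314)*(1/305.15 - 1/372.15))
= 637.56

637.56


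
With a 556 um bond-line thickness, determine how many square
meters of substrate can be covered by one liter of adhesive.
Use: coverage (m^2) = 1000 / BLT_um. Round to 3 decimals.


Coverage = 1000 / 556 = 1.799 m^2

1.799


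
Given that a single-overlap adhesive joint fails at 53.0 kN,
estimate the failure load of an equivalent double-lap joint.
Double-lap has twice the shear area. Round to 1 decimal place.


Double-lap factor = 2
Expected load = 53.0 * 2 = 106.0 kN

106.0


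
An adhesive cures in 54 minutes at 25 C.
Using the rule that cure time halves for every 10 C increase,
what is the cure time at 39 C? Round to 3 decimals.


Factor = 2^((39 - 25) / 10) = 2.6390
Cure time = 54 / 2.6390
= 20.462 minutes

20.462


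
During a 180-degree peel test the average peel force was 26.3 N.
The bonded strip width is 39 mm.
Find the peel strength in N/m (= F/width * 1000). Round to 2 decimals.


Peel strength = F/width * 1000
= 26.3 / 39 * 1000
= 674.36 N/m

674.36


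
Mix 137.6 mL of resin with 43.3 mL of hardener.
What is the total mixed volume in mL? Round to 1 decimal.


Total = 137.6 + 43.3 = 180.9 mL

180.9


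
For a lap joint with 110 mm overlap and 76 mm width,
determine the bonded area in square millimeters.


Area = 110 * 76 = 8360 mm^2

8360


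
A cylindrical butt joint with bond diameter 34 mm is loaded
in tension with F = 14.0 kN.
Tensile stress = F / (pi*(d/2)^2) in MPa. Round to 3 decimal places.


Area = pi * (34/2)^2 = 907.9203 mm^2
Stress = 14.0*1000 / 907.9203
= 15.420 MPa

15.420


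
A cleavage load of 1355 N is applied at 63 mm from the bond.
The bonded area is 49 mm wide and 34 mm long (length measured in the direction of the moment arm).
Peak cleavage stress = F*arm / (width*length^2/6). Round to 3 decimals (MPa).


Moment = 1355 * 63 = 85365 N*mm
Section modulus = 49 * 1156 / 6 = 56644 / 6 mm^3
Stress = 85365 / (56644 / 6) = 512190 / 56644
= 9.042 MPa

9.042


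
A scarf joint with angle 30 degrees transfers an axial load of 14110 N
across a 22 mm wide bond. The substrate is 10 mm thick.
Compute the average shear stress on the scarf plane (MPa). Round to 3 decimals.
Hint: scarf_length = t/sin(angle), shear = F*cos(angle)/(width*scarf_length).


scarf_length = 10 / sin(30 deg) = 20.0000 mm
cos(30 deg) = 0.866025
shear stress = 14110 * 0.866025 / (22 * 20.0000)
= 27.772 MPa

27.772


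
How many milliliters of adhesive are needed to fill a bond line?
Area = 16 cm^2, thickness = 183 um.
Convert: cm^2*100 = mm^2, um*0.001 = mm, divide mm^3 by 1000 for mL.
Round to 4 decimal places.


= (16 * 100) * (183 * 0.001) / 1000
= 0.2928 mL

0.2928


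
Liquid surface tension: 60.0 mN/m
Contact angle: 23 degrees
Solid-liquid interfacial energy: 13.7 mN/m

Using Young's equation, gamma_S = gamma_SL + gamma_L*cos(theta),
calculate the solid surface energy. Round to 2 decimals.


gamma_S = 13.7 + 60.0 * cos(23)
= 68.93 mN/m

68.93


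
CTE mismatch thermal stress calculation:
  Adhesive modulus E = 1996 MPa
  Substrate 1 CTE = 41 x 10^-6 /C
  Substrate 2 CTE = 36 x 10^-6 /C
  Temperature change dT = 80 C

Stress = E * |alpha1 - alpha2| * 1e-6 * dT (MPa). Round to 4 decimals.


delta_alpha = |41 - 36| = 5 x 10^-6/C
Stress = 1996 * 5e-6 * 80
= 0.7984 MPa

0.7984


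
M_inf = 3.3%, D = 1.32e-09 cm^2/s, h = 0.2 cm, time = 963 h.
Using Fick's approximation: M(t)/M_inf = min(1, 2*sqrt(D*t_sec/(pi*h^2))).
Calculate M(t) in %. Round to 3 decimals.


t = 3466800 s
ratio = min(1, 2*sqrt(1.32e-09*3466800/(pi*0.0400)))
= 0.381660
M(t) = 3.3 * 0.381660 = 1.259%

1.259


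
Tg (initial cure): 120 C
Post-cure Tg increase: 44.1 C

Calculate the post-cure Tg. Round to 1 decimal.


Post-cure Tg = 120 + 44.1 = 164.1 C

164.1


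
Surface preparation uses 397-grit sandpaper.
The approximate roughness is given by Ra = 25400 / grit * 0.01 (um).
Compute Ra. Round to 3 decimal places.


Ra = 25400 / 397 * 0.01
= 254 / 397
= 0.640 um

0.640


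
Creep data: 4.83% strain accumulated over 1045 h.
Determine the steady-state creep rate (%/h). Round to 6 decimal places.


Rate = 4.83 / 1045 = 0.004622 %/h

0.004622


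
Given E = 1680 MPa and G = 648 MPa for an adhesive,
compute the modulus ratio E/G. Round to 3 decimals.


E/G ratio = 1680 / 648 = 2.593

2.593


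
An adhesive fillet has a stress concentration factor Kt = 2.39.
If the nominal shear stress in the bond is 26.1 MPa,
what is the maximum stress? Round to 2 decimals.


Max stress = 26.1 * 2.39 = 62.38 MPa

62.38


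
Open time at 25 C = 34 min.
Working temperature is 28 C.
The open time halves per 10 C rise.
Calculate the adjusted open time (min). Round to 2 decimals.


factor = 2^((28 - 25) / 10) = 1.2311
ot = 34 / 1.2311 = 27.62 min

27.62


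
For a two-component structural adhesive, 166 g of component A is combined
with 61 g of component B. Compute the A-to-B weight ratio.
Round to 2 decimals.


Weight ratio A:B = 166 / 61
= 2.72

2.72


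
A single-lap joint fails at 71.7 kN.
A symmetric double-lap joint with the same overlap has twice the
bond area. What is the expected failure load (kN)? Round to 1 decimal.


Double-lap load = 2 * 71.7 = 143.4 kN

143.4


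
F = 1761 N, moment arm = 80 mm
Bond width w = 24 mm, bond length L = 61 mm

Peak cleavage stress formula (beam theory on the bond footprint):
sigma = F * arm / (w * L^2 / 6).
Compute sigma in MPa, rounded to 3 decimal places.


sigma = (1761 * 80) / (24 * 3721 / 6)
= 140880 * 6 / 89304
= 845280 / 89304
= 9.465 MPa

9.465


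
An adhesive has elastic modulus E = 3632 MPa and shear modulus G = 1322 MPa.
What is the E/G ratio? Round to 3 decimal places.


E/G = 3632 / 1322 = 2.747

2.747


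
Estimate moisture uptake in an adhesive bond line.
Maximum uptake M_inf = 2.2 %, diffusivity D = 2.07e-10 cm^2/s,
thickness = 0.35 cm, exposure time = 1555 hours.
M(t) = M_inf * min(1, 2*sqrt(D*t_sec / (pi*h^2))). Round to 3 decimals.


Convert time: 1555 h = 5598000 s
ratio = min(1, 2*sqrt(2.07e-10*5598000/(pi*0.35^2)))
= 0.109746
M(t) = 2.2 * 0.109746 = 0.241%

0.241


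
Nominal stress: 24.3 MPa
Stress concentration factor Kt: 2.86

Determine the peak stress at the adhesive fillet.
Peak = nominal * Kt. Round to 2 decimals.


Peak stress = 24.3 * 2.86
= 69.50 MPa

69.50


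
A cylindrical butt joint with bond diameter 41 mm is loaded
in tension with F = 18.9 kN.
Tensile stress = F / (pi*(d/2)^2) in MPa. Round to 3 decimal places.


Area = pi * (41/2)^2 = 1320.2543 mm^2
Stress = 18.9*1000 / 1320.2543
= 14.315 MPa

14.315


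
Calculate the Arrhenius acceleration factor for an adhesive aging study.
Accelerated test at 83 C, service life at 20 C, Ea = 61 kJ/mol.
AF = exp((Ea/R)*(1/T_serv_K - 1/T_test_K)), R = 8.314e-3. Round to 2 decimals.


T_test = 356.15 K, T_serv = 293.15 K
Ea/R = 61 / 0.008314 = 7337.02
AF = exp(7337.02 * (1/293.15 - 1/356.15))
= 83.70

83.70


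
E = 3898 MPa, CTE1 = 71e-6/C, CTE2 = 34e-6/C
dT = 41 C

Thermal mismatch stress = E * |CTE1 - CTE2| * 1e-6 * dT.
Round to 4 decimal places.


= 3898 * 37e-6 * 41
= 5.9133 MPa

5.9133


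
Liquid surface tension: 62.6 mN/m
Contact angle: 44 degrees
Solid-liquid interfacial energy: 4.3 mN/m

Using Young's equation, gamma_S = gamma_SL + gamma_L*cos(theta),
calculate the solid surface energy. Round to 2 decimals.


gamma_S = 4.3 + 62.6 * cos(44)
= 49.33 mN/m

49.33


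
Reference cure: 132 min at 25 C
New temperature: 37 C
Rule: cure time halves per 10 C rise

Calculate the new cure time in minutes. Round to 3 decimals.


factor = 2^((37-25)/10) = 2.2974
t_new = 132 / 2.2974 = 57.456 min

57.456


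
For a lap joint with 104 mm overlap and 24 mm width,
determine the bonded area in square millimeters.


Area = 104 * 24 = 2496 mm^2

2496


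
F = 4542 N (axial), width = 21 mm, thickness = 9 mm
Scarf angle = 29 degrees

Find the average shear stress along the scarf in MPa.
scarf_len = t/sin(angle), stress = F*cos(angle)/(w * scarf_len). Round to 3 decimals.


scarf_len = 9/sin(29 deg) = 18.5640
cos(29 deg) = 0.874620
stress = 4542*0.874620/(21*18.5640) = 10.190 MPa

10.190


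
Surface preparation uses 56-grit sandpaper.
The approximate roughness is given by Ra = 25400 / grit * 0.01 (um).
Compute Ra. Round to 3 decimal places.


Ra = 25400 / 56 * 0.01
= 254 / 56
= 4.536 um

4.536


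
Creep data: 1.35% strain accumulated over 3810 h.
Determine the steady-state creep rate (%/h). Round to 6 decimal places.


Rate = 1.35 / 3810 = 0.000354 %/h

0.000354


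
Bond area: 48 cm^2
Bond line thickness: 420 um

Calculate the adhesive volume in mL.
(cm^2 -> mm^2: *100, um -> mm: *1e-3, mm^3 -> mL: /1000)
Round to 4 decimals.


V = 48*100 * 420*1e-3 / 1000
= 2.0160 mL

2.0160


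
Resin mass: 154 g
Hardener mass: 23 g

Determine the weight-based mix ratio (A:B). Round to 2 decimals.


Ratio = 154 / 23 = 6.70

6.70


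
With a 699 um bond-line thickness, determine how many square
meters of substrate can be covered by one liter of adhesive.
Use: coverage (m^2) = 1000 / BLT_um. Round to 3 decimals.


Coverage = 1000 / 699 = 1.431 m^2

1.431


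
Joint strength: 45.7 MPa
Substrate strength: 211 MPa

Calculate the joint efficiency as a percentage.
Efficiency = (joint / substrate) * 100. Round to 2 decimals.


Efficiency = (45.7 / 211) * 100 = 21.66%

21.66


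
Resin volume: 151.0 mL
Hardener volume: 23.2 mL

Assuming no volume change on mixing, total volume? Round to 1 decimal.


V_total = 151.0 + 23.2 = 174.2 mL

174.2


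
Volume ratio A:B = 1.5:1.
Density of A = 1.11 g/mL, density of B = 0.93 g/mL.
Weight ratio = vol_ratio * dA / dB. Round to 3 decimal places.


Wt ratio = 1.5 * 1.11 / 0.93
= 1.790

1.790


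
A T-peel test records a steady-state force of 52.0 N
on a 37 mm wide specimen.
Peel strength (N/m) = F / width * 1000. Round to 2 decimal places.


Peel strength = 52.0 / 37 * 1000
= 1405.41 N/m

1405.41


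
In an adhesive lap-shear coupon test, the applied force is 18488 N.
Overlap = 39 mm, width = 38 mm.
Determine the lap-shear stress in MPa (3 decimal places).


stress = F / (overlap * width)
= 18488 / (39 * 38)
= 12.475 MPa

12.475


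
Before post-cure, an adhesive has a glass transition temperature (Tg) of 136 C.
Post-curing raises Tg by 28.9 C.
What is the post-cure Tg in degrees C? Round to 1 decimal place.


Tg_post = Tg_base + delta_Tg
= 136 + 28.9
= 164.9 C

164.9


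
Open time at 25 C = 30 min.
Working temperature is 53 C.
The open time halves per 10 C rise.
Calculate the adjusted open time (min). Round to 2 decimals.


factor = 2^((53 - 25) / 10) = 6.9644
ot = 30 / 6.9644 = 4.31 min

4.31


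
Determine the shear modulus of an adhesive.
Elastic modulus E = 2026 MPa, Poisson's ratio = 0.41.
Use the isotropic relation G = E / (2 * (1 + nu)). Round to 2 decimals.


G = 2026 / (2*(1+0.41)) = 2026 / 2.82
= 718.44 MPa

718.44


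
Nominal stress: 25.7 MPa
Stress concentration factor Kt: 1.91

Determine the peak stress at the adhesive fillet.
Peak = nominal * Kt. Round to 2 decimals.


Peak stress = 25.7 * 1.91
= 49.09 MPa

49.09


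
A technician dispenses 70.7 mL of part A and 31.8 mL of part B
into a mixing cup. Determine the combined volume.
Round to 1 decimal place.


Combined volume = 70.7 + 31.8
= 102.5 mL

102.5


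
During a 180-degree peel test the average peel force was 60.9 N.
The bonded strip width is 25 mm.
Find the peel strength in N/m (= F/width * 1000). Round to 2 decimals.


Peel strength = F/width * 1000
= 60.9 / 25 * 1000
= 2436.00 N/m

2436.00


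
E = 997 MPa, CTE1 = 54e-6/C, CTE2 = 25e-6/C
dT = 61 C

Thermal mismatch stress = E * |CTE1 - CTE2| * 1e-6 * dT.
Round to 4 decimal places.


= 997 * 29e-6 * 61
= 1.7637 MPa

1.7637


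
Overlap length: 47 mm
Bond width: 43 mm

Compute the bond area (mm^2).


Bond area = 47 * 43 = 2021 mm^2

2021


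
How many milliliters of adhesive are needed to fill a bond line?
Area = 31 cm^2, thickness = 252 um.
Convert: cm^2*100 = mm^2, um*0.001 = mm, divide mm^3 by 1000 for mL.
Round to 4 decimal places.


= (31 * 100) * (252 * 0.001) / 1000
= 0.7812 mL

0.7812


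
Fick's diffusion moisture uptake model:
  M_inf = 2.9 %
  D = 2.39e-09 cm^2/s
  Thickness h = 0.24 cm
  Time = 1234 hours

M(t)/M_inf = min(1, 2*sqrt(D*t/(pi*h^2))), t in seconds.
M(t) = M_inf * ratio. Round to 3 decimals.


t_sec = 1234 * 3600 = 4442400
ratio = 2*sqrt(2.39e-09*4442400/(pi*0.24^2))
= min(1, 0.484453)
= 0.484453
M(t) = 2.9 * 0.484453 = 1.405 %

1.405


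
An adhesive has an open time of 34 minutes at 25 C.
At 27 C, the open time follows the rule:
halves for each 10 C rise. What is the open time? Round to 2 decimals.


Factor = 2^((27-25)/10) = 1.1487
Open time = 34 / 1.1487 = 29.60 min

29.60


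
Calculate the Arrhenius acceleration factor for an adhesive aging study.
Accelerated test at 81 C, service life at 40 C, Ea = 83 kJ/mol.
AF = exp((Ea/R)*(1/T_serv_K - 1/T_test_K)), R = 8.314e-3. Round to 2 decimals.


T_test = 354.15 K, T_serv = 313.15 K
Ea/R = 83 / 0.008314 = 9983.16
AF = exp(9983.16 * (1/313.15 - 1/354.15))
= 40.07

40.07


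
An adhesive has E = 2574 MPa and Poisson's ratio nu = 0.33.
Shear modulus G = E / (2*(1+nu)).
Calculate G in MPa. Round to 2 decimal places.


G = 2574 / (2*(1+0.33))
= 2574 / 2.66
= 967.67 MPa

967.67


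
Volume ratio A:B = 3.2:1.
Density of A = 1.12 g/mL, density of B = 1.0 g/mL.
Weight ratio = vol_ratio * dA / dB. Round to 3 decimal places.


Wt ratio = 3.2 * 1.12 / 1.0
= 3.584

3.584


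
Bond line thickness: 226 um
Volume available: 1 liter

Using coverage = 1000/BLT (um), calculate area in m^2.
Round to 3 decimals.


1 L = 1e6 mm^3, thickness = 226 um = 0.226 mm
Area = 1e6 / 0.226 mm^2 = (1e6 / 0.226) / 1e6 m^2 = 1000 / 226 m^2
= 4.425 m^2

4.425


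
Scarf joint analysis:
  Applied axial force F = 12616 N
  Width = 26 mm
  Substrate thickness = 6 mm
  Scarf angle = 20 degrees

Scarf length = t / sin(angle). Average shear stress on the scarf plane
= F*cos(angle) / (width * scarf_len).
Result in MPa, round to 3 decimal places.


Scarf length = 6 / sin(20 deg) = 17.5428 mm
cos(20 deg) = 0.939693
Shear = 12616 * 0.939693 / (26 * 17.5428)
= 25.992 MPa

25.992


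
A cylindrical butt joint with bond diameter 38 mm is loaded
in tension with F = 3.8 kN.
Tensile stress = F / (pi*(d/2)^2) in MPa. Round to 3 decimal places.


Area = pi * (38/2)^2 = 1134.1149 mm^2
Stress = 3.8*1000 / 1134.1149
= 3.351 MPa

3.351


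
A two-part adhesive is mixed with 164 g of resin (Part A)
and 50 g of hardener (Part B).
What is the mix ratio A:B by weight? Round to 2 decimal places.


Mix ratio = mass_A / mass_B
= 164 / 50
= 3.28

3.28


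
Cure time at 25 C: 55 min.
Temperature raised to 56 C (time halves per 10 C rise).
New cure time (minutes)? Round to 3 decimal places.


Acceleration factor = 2^(31/10) = 8.5742
New time = 55 / 8.5742 = 6.415 min

6.415


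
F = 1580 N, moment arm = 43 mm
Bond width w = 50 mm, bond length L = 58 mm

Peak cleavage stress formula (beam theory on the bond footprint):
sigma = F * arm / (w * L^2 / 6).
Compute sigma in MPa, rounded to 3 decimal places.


sigma = (1580 * 43) / (50 * 3364 / 6)
= 67940 * 6 / 168200
= 407640 / 168200
= 2.424 MPa

2.424


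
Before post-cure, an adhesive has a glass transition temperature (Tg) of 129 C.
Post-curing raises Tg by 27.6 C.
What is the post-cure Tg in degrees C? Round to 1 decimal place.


Tg_post = Tg_base + delta_Tg
= 129 + 27.6
= 156.6 C

156.6


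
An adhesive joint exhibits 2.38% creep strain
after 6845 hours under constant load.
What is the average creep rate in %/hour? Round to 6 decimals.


Creep rate = strain / time
= 2.38 / 6845
= 0.000348 %/h

0.000348


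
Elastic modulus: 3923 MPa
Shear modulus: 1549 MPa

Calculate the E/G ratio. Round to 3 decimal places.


E / G = 3923 / 1549 = 2.533

2.533


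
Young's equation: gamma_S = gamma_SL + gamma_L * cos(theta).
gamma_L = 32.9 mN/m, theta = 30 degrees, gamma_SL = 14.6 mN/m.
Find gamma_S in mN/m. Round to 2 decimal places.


cos(30 deg) = 0.866025
gamma_S = 14.6 + 32.9 * 0.866025
= 43.09 mN/m

43.09


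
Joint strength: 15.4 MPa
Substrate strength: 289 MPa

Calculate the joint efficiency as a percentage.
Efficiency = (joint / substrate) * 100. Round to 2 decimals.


Efficiency = (15.4 / 289) * 100 = 5.33%

5.33


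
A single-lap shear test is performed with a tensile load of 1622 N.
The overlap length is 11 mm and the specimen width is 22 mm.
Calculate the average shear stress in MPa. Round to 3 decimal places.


Shear stress = F / (overlap * width)
= 1622 / (11 * 22)
= 1622 / 242
= 6.702 MPa

6.702


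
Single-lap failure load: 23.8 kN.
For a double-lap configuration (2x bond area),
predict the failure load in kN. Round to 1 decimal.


Failure load = 23.8 * 2 = 47.6 kN

47.6


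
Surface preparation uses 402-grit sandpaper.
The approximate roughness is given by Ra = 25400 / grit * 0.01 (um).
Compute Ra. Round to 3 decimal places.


Ra = 25400 / 402 * 0.01
= 254 / 402
= 0.632 um

0.632


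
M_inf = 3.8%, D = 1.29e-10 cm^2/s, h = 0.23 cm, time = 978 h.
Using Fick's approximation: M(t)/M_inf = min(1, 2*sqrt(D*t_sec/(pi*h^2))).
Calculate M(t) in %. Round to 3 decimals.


t = 3520800 s
ratio = min(1, 2*sqrt(1.29e-10*3520800/(pi*0.0529)))
= 0.104555
M(t) = 3.8 * 0.104555 = 0.397%

0.397


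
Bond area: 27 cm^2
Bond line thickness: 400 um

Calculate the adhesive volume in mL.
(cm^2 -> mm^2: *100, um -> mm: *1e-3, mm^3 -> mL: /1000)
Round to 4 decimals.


V = 27*100 * 400*1e-3 / 1000
= 1.0800 mL

1.0800


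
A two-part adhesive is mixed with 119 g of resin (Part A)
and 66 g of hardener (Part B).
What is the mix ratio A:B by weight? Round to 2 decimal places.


Mix ratio = mass_A / mass_B
= 119 / 66
= 1.80

1.80


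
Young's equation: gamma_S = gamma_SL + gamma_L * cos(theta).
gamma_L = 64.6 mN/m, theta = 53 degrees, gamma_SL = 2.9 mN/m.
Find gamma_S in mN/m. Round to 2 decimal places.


cos(53 deg) = 0.601815
gamma_S = 2.9 + 64.6 * 0.601815
= 41.78 mN/m

41.78


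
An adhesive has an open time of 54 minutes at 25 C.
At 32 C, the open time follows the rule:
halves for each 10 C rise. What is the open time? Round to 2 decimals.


Factor = 2^((32-25)/10) = 1.6245
Open time = 54 / 1.6245 = 33.24 min

33.24


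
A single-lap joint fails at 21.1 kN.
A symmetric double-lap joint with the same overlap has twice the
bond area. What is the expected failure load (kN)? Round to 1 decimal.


Double-lap load = 2 * 21.1 = 42.2 kN

42.2


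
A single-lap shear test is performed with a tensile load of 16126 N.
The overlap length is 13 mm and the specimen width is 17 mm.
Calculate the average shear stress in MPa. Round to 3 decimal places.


Shear stress = F / (overlap * width)
= 16126 / (13 * 17)
= 16126 / 221
= 72.968 MPa

72.968


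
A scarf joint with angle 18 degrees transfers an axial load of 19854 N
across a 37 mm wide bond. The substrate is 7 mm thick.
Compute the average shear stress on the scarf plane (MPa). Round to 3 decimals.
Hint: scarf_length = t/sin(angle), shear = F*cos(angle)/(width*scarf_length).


scarf_length = 7 / sin(18 deg) = 22.6525 mm
cos(18 deg) = 0.951057
shear stress = 19854 * 0.951057 / (37 * 22.6525)
= 22.529 MPa

22.529


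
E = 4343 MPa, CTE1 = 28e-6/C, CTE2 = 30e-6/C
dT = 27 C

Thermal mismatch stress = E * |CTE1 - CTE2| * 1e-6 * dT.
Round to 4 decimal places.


= 4343 * 2e-6 * 27
= 0.2345 MPa

0.2345


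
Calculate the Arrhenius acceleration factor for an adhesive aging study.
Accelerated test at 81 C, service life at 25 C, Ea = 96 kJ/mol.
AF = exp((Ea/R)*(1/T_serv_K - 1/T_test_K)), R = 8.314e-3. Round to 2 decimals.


T_test = 354.15 K, T_serv = 298.15 K
Ea/R = 96 / 0.008314 = 11546.79
AF = exp(11546.79 * (1/298.15 - 1/354.15))
= 456.64

456.64


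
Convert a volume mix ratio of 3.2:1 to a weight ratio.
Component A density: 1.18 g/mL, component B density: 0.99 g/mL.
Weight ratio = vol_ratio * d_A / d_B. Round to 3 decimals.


= 3.2 * 1.18 / 0.99 = 3.814

3.814


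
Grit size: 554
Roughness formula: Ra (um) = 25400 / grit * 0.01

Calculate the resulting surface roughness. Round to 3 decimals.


Ra = 25400 / 554 * 0.01
= 0.458 um

0.458


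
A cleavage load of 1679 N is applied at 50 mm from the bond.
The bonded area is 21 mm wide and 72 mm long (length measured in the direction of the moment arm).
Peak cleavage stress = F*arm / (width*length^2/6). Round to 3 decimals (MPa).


Moment = 1679 * 50 = 83950 N*mm
Section modulus = 21 * 5184 / 6 = 108864 / 6 mm^3
Stress = 83950 / (108864 / 6) = 503700 / 108864
= 4.627 MPa

4.627


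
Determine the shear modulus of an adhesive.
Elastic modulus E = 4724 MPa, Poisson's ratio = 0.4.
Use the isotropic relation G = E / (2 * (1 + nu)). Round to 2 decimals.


G = 4724 / (2*(1+0.4)) = 4724 / 2.80
= 1687.14 MPa

1687.14


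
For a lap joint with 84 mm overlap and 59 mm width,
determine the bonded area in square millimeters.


Area = 84 * 59 = 4956 mm^2

4956


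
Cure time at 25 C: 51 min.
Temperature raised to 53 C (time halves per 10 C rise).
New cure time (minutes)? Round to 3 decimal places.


Acceleration factor = 2^(28/10) = 6.9644
New time = 51 / 6.9644 = 7.323 min

7.323


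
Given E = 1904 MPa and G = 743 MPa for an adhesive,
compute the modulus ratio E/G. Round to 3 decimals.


E/G ratio = 1904 / 743 = 2.563

2.563


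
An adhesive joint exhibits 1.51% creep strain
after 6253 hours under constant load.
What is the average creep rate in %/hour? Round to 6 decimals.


Creep rate = strain / time
= 1.51 / 6253
= 0.000241 %/h

0.000241


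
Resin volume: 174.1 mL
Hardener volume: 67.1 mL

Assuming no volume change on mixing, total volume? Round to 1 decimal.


V_total = 174.1 + 67.1 = 241.2 mL

241.2


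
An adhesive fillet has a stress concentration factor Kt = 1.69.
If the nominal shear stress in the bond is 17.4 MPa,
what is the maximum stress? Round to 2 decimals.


Max stress = 17.4 * 1.69 = 29.41 MPa

29.41


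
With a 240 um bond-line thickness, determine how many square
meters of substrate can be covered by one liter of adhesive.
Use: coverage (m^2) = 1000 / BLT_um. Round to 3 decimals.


Coverage = 1000 / 240 = 4.167 m^2

4.167


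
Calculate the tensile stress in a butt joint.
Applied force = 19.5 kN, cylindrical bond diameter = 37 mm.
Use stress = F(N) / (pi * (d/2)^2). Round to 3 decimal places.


A = pi * 18.5^2 = 1075.2101 mm^2
sigma = 19500.0 / 1075.2101 = 18.136 MPa

18.136


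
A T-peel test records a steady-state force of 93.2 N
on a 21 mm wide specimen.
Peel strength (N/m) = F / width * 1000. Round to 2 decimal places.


Peel strength = 93.2 / 21 * 1000
= 4438.10 N/m

4438.10


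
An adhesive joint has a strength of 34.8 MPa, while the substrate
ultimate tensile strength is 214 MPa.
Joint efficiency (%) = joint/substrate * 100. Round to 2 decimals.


Efficiency = 34.8 / 214 * 100
= 16.26%

16.26


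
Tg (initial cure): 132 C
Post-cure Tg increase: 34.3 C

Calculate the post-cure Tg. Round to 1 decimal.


Post-cure Tg = 132 + 34.3 = 166.3 C

166.3


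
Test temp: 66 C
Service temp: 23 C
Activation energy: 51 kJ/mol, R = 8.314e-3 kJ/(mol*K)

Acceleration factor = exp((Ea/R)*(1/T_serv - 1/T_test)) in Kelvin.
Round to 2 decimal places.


AF = exp((51/0.008314)*(1/296.15 - 1/339.15))
= 13.82

13.82


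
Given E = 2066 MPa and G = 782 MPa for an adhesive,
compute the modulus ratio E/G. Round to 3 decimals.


E/G ratio = 2066 / 782 = 2.642

2.642


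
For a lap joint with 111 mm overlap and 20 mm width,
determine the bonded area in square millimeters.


Area = 111 * 20 = 2220 mm^2

2220


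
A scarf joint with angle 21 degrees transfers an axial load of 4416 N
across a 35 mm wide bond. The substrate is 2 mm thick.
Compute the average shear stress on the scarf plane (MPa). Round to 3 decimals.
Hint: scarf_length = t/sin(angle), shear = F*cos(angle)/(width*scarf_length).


scarf_length = 2 / sin(21 deg) = 5.5809 mm
cos(21 deg) = 0.933580
shear stress = 4416 * 0.933580 / (35 * 5.5809)
= 21.106 MPa

21.106


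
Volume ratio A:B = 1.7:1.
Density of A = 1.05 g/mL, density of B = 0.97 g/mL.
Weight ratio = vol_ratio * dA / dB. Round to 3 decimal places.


Wt ratio = 1.7 * 1.05 / 0.97
= 1.840

1.840


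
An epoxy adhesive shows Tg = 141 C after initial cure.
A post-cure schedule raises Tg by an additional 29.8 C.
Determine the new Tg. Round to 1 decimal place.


New Tg = 141 + 29.8
= 170.8 C

170.8


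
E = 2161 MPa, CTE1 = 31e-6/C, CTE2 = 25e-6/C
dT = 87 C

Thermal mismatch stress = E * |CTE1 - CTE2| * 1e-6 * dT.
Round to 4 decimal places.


= 2161 * 6e-6 * 87
= 1.1280 MPa

1.1280


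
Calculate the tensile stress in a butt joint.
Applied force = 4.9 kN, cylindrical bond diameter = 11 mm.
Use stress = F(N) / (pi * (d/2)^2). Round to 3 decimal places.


A = pi * 5.5^2 = 95.0332 mm^2
sigma = 4900.0 / 95.0332 = 51.561 MPa

51.561
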